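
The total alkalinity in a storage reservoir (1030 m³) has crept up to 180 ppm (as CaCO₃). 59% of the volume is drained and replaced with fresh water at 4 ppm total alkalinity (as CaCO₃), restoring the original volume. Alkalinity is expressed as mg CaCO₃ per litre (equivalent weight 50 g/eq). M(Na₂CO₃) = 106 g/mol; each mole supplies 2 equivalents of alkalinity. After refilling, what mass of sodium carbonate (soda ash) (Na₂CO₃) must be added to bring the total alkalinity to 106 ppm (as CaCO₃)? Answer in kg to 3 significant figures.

Volume: 1030 m³ = 1,030,000 L.
After draining 59% and refilling: 180 × 0.41 + 4 × 0.59 = 76.16 ppm.
Deficit to target: 106 − 76.16 = 29.84 mg/L.
As CaCO₃: 29.84 mg/L × 1,030,000 L = 30,740 g; ÷ 50 g/eq ÷ 2 = 307.4 mol Na₂CO₃.
Mass: 307.4 × 106 = 32,580 g.

32.6 kg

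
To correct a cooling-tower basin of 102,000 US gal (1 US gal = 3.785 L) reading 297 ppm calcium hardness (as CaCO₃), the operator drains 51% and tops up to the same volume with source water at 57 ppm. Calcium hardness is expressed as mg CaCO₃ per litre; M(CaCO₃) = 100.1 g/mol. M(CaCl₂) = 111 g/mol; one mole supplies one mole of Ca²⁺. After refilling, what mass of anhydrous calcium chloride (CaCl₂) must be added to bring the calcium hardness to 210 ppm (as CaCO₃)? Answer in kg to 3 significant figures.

Volume: 102,000 US gal × 3.785 L/gal = 386,070 L.
After draining 51% and refilling: 297 × 0.49 + 57 × 0.51 = 174.6 ppm.
Deficit to target: 210 − 174.6 = 35.4 mg/L.
As CaCO₃: 35.4 mg/L × 386,070 L = 13,670 g; ÷ 100.1 = 136.5 mol Ca²⁺.
Mass: 136.5 × 111 = 15,160 g.

15.2 kg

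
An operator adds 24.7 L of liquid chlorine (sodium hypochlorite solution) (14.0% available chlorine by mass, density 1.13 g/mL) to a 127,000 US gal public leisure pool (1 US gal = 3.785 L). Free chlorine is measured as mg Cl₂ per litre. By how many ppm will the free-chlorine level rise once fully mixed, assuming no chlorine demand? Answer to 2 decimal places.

8.13 ppm

Volume: 127,000 US gal × 3.785 L/gal = 480,695 L.
Mass of solution: 24.7 L × 1000 mL/L × 1.13 g/mL = 27,910 g.
Available chlorine delivered: 27,910 g × 0.14 = 3908 g as Cl₂.
Concentration rise: 3908 g / 480,695 L = 8.129 mg/L = 8.13 ppm.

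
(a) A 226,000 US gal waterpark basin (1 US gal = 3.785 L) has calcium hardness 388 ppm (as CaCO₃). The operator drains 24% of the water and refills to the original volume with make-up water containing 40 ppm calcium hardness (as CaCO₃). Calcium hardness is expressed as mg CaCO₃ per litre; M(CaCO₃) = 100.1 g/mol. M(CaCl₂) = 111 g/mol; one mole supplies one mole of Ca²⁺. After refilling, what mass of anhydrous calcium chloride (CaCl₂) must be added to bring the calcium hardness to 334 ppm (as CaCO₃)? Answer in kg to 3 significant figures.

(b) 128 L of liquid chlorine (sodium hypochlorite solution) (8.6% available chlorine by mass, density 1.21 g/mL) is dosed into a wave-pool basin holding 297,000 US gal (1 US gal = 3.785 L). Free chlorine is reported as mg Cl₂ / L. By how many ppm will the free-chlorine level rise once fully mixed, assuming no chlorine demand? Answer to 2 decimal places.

(a) 28.0 kg; (b) 11.85 ppm

(a) Volume: 226,000 US gal × 3.785 L/gal = 855,410 L.
(a) After draining 24% and refilling: 388 × 0.76 + 40 × 0.24 = 304.48 ppm.
(a) Deficit to target: 334 − 304.48 = 29.52 mg/L.
(a) As CaCO₃: 29.52 mg/L × 855,410 L = 25,250 g; ÷ 100.1 = 252.3 mol Ca²⁺.
(a) Mass: 252.3 × 111 = 28,000 g.

(b) Volume: 297,000 US gal × 3.785 L/gal = 1,124,145 L.
(b) Mass of solution: 128 L × 1000 mL/L × 1.21 g/mL = 154,900 g.
(b) Available chlorine delivered: 154,900 g × 0.086 = 13,320 g as Cl₂.
(b) Concentration rise: 13,320 g / 1,124,145 L = 11.85 mg/L = 11.85 ppm.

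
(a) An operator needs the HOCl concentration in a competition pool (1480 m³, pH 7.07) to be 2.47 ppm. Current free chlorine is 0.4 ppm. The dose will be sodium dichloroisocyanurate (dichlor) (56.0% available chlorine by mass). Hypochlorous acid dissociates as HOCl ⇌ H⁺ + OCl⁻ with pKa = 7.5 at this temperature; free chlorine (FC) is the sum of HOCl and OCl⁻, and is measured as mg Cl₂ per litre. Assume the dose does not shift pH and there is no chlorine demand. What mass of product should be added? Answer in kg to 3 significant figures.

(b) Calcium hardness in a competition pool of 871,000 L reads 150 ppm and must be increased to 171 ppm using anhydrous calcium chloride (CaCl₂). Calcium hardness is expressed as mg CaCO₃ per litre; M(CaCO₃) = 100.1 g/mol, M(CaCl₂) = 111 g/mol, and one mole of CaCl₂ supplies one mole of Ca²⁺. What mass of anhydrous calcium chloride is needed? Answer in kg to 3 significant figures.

(a) Volume: 1480 m³ = 1,480,000 L.
(a) [OCl⁻]/[HOCl] = 10^(pH − pKa) = 10^(7.07 − 7.5) = 0.3715; fraction as HOCl = 1/(1 + 0.3715) = 0.7291.
(a) Free chlorine required for 2.47 ppm HOCl: 2.47 / 0.7291 = 3.388 ppm.
(a) FC to add: 3.388 − 0.4 = 2.988 mg/L as Cl₂.
(a) Cl₂ equivalent: 2.988 mg/L × 1,480,000 L = 4422 g.
(a) Product at 56.0% available Cl: 4422 / 0.56 = 7896 g.

(b) Hardness to add: (171 − 150) = 21 mg/L as CaCO₃ × 871,000 L = 18,290 g as CaCO₃.
(b) Moles of Ca²⁺ (1 mol Ca²⁺ ≡ 1 mol CaCO₃): 18,290 / 100.1 g/mol = 182.7 mol.
(b) Mass of CaCl₂: 182.7 × 111 = 20,280 g.

(a) 7.90 kg; (b) 20.3 kg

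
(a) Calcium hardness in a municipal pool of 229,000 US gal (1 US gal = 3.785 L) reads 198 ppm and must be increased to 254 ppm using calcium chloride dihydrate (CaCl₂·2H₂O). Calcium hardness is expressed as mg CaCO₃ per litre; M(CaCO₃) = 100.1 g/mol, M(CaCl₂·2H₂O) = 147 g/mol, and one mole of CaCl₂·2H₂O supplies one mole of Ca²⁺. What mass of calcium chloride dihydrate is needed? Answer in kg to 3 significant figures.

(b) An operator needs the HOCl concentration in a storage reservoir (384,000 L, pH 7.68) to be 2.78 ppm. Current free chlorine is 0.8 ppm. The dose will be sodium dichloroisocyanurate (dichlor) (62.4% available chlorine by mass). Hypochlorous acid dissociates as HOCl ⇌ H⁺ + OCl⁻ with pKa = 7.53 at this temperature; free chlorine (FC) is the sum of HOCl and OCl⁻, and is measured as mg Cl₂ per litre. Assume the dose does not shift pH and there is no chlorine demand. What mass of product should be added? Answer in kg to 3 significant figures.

(a) 71.3 kg; (b) 3.63 kg

(a) Volume: 229,000 US gal × 3.785 L/gal = 866,765 L.
(a) Hardness to add: (254 − 198) = 56 mg/L as CaCO₃ × 866,765 L = 48,540 g as CaCO₃.
(a) Moles of Ca²⁺ (1 mol Ca²⁺ ≡ 1 mol CaCO₃): 48,540 / 100.1 g/mol = 484.9 mol.
(a) Mass of CaCl₂·2H₂O: 484.9 × 147 = 71,280 g.

(b) [OCl⁻]/[HOCl] = 10^(pH − pKa) = 10^(7.68 − 7.53) = 1.413; fraction as HOCl = 1/(1 + 1.413) = 0.4145.
(b) Free chlorine required for 2.78 ppm HOCl: 2.78 / 0.4145 = 6.707 ppm.
(b) FC to add: 6.707 − 0.8 = 5.907 mg/L as Cl₂.
(b) Cl₂ equivalent: 5.907 mg/L × 384,000 L = 2268 g.
(b) Product at 62.4% available Cl: 2268 / 0.624 = 3635 g.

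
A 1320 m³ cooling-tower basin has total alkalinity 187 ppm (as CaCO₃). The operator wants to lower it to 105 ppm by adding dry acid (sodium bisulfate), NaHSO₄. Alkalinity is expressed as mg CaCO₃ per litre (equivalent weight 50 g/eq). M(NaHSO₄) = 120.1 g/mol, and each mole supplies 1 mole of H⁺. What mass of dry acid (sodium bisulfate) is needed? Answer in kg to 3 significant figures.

260 kg

Volume: 1320 m³ = 1,320,000 L.
Alkalinity to neutralize: (187 − 105) = 82 mg/L as CaCO₃ × 1,320,000 L = 108,200 g as CaCO₃.
Equivalents of H⁺ required: 108,200 ÷ 50 g/eq = 2165 eq = 2165 mol NaHSO₄.
Mass of NaHSO₄: 2165 × 120.1 = 260,000 g.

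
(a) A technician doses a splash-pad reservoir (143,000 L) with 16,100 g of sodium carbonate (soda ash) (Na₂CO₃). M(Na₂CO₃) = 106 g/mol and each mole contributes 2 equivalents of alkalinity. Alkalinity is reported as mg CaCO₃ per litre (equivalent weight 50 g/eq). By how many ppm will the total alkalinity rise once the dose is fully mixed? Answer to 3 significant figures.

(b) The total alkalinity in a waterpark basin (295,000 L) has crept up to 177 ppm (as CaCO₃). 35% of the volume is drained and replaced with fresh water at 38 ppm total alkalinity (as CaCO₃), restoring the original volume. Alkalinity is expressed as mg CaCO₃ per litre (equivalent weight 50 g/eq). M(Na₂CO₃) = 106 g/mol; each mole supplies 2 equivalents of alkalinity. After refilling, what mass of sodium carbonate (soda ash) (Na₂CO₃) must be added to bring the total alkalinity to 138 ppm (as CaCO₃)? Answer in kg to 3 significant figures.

(a) 106 ppm; (b) 3.02 kg

(a) Moles of Na₂CO₃: 16,100 g ÷ 106 g/mol = 151.9 mol → 303.8 eq of alkalinity.
(a) As CaCO₃: 303.8 eq × 50 g/eq = 15,190 g.
(a) Rise: 15,190 g / 143,000 L × 1000 = 106.2 mg/L.

(b) After draining 35% and refilling: 177 × 0.65 + 38 × 0.35 = 128.35 ppm.
(b) Deficit to target: 138 − 128.35 = 9.65 mg/L.
(b) As CaCO₃: 9.65 mg/L × 295,000 L = 2847 g; ÷ 50 g/eq ÷ 2 = 28.47 mol Na₂CO₃.
(b) Mass: 28.47 × 106 = 3018 g.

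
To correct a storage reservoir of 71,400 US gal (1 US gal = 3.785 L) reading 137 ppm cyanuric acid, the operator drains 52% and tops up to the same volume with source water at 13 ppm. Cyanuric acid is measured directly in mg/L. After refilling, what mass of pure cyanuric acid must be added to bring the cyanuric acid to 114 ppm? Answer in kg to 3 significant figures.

Volume: 71,400 US gal × 3.785 L/gal = 270,249 L.
After draining 52% and refilling: 137 × 0.48 + 13 × 0.52 = 72.52 ppm.
Deficit to target: 114 − 72.52 = 41.48 mg/L.
Mass: 41.48 mg/L × 270,249 L = 11,210 g cyanuric acid.

11.2 kg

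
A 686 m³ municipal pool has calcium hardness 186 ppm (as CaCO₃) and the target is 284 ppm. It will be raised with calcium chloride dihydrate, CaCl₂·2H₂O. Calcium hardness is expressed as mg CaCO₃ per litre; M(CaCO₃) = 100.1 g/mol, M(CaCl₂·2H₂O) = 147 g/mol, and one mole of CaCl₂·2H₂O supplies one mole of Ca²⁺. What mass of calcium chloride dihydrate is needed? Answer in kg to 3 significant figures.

Volume: 686 m³ = 686,000 L.
Hardness to add: (284 − 186) = 98 mg/L as CaCO₃ × 686,000 L = 67,230 g as CaCO₃.
Moles of Ca²⁺ (1 mol Ca²⁺ ≡ 1 mol CaCO₃): 67,230 / 100.1 g/mol = 671.6 mol.
Mass of CaCl₂·2H₂O: 671.6 × 147 = 98,730 g.

98.7 kg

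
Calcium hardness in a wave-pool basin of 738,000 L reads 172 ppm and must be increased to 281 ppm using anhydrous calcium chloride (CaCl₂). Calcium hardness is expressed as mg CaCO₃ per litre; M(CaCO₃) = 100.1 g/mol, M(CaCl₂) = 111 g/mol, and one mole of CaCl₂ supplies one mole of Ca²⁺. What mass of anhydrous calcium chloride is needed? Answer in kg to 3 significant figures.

89.2 kg

Hardness to add: (281 − 172) = 109 mg/L as CaCO₃ × 738,000 L = 80,440 g as CaCO₃.
Moles of Ca²⁺ (1 mol Ca²⁺ ≡ 1 mol CaCO₃): 80,440 / 100.1 g/mol = 803.6 mol.
Mass of CaCl₂: 803.6 × 111 = 89,200 g.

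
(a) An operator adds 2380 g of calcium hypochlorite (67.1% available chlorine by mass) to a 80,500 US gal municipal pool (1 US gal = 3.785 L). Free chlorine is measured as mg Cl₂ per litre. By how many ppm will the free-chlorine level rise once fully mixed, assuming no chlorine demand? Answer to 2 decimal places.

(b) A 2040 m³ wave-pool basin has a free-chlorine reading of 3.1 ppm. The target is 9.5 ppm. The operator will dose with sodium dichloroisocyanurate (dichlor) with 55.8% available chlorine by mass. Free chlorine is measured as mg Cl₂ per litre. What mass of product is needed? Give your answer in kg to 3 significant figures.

(a) 5.24 ppm; (b) 23.4 kg

(a) Volume: 80,500 US gal × 3.785 L/gal = 304,692 L.
(a) Available chlorine delivered: 2380 g × 0.671 = 1597 g as Cl₂.
(a) Concentration rise: 1597 g / 304,692 L = 5.241 mg/L = 5.24 ppm.

(b) Volume: 2040 m³ = 2,040,000 L.
(b) Chlorine deficit: 9.5 − 3.1 = 6.4 ppm = 6.4 mg/L as Cl₂.
(b) Cl₂ equivalent needed: 6.4 mg/L × 2,040,000 L = 13,060,000 mg = 13,060 g.
(b) Product at 55.8% available chlorine: 13,060 / 0.558 = 23,400 g.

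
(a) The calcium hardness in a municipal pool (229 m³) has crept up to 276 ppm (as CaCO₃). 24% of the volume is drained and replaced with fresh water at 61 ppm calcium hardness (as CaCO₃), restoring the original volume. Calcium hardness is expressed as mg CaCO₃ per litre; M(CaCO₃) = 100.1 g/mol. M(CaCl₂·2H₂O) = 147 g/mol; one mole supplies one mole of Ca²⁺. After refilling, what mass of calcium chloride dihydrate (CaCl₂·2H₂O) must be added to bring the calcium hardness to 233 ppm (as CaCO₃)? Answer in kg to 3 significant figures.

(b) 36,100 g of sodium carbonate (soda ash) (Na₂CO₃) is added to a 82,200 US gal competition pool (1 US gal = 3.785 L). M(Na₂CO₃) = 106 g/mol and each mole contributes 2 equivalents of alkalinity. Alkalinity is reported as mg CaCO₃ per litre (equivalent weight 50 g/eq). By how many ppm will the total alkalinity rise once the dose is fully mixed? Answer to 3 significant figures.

(a) Volume: 229 m³ = 229,000 L.
(a) After draining 24% and refilling: 276 × 0.76 + 61 × 0.24 = 224.4 ppm.
(a) Deficit to target: 233 − 224.4 = 8.6 mg/L.
(a) As CaCO₃: 8.6 mg/L × 229,000 L = 1969 g; ÷ 100.1 = 19.67 mol Ca²⁺.
(a) Mass: 19.67 × 147 = 2892 g.

(b) Volume: 82,200 US gal × 3.785 L/gal = 311,127 L.
(b) Moles of Na₂CO₃: 36,100 g ÷ 106 g/mol = 340.6 mol → 681.1 eq of alkalinity.
(b) As CaCO₃: 681.1 eq × 50 g/eq = 34,060 g.
(b) Rise: 34,060 g / 311,127 L × 1000 = 109.5 mg/L.

(a) 2.89 kg; (b) 109 ppm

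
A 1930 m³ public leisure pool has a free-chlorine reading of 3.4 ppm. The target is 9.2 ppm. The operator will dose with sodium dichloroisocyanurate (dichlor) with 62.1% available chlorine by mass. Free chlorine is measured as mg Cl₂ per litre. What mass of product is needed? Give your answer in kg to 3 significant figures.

18.0 kg

Volume: 1930 m³ = 1,930,000 L.
Chlorine deficit: 9.2 − 3.4 = 5.8 ppm = 5.8 mg/L as Cl₂.
Cl₂ equivalent needed: 5.8 mg/L × 1,930,000 L = 11,190,000 mg = 11,190 g.
Product at 62.1% available chlorine: 11,190 / 0.621 = 18,030 g.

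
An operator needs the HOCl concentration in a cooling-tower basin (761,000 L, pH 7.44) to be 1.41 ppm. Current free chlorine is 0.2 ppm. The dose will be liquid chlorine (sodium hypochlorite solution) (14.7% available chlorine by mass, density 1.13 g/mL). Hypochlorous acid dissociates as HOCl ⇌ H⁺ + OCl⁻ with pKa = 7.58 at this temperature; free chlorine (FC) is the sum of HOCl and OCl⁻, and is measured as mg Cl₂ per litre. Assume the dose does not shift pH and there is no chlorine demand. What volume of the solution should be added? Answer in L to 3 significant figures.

10.2 L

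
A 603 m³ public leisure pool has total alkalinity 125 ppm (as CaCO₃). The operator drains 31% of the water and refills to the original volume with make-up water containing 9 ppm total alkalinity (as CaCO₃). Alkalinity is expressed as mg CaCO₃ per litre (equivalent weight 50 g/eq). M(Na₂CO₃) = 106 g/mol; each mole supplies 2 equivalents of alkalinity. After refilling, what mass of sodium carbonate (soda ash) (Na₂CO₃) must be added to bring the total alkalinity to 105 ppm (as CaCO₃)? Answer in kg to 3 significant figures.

Volume: 603 m³ = 603,000 L.
After draining 31% and refilling: 125 × 0.69 + 9 × 0.31 = 89.04 ppm.
Deficit to target: 105 − 89.04 = 15.96 mg/L.
As CaCO₃: 15.96 mg/L × 603,000 L = 9624 g; ÷ 50 g/eq ÷ 2 = 96.24 mol Na₂CO₃.
Mass: 96.24 × 106 = 10,200 g.

10.2 kg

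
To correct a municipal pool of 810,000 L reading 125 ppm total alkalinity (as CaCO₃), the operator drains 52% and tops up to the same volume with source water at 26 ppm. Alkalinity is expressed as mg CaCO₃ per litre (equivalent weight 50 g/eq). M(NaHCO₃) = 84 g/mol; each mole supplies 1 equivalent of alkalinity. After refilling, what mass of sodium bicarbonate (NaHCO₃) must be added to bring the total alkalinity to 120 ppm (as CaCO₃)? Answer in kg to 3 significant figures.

63.2 kg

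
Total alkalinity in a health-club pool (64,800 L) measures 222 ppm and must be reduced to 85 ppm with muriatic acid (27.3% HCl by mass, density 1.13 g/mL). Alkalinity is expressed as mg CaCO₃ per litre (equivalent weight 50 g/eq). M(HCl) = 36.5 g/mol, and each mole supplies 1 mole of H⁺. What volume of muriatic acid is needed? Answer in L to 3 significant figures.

Alkalinity to neutralize: (222 − 85) = 137 mg/L as CaCO₃ × 64,800 L = 8878 g as CaCO₃.
Equivalents of H⁺ required: 8878 ÷ 50 g/eq = 177.6 eq = 177.6 mol HCl.
Mass of HCl: 177.6 × 36.5 = 6481 g.
Mass of 27.3% solution: 6481 / 0.273 = 23,740 g.
Volume: 23,740 g ÷ 1.13 g/mL = 21,010 mL.

21.0 L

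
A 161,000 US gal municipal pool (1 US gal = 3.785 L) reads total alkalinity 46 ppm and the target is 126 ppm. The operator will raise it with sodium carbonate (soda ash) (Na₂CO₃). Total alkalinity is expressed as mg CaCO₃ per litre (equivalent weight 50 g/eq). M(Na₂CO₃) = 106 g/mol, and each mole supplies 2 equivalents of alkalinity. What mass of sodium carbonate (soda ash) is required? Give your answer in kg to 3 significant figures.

51.7 kg

Volume: 161,000 US gal × 3.785 L/gal = 609,385 L.
Alkalinity to add: (126 − 46) = 80 mg/L as CaCO₃ × 609,385 L = 48,750 g as CaCO₃.
Equivalents: 48,750 g ÷ 50 g/eq = 975 eq.
Each mole of Na₂CO₃ supplies 2 eq, so 975 / 2 = 487.5 mol.
Mass: 487.5 mol × 106 g/mol = 51,680 g.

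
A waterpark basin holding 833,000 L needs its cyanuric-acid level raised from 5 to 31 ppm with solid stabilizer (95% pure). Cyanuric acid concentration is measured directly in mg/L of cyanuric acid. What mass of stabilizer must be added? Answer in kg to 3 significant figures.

CYA to add: (31 − 5) = 26 mg/L × 833,000 L = 21,660 g cyanuric acid.
At 95% purity: 21,660 / 0.95 = 22,800 g product.

22.8 kg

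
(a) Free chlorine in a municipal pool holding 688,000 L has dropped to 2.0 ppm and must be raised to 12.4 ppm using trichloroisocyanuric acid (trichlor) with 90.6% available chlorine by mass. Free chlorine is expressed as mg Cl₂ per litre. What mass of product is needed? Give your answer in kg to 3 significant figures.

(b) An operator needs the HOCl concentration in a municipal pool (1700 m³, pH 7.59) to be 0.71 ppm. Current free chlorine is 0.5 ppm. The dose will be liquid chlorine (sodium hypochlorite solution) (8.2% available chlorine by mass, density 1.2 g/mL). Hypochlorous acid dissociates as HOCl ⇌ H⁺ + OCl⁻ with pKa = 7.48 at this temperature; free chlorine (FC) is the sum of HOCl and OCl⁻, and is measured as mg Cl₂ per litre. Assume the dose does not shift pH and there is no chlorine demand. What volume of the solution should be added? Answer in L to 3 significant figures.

(a) 7.90 kg; (b) 19.4 L

(a) Chlorine deficit: 12.4 − 2.0 = 10.4 ppm = 10.4 mg/L as Cl₂.
(a) Cl₂ equivalent needed: 10.4 mg/L × 688,000 L = 7,155,000 mg = 7155 g.
(a) Product at 90.6% available chlorine: 7155 / 0.906 = 7898 g.

(b) Volume: 1700 m³ = 1,700,000 L.
(b) [OCl⁻]/[HOCl] = 10^(pH − pKa) = 10^(7.59 − 7.48) = 1.288; fraction as HOCl = 1/(1 + 1.288) = 0.437.
(b) Free chlorine required for 0.71 ppm HOCl: 0.71 / 0.437 = 1.625 ppm.
(b) FC to add: 1.625 − 0.5 = 1.125 mg/L as Cl₂.
(b) Cl₂ equivalent: 1.125 mg/L × 1,700,000 L = 1912 g.
(b) Product at 8.2% available Cl: 1912 / 0.082 = 23,320 g.
(b) Volume: 23,320 g ÷ 1.2 g/mL = 19,430 mL.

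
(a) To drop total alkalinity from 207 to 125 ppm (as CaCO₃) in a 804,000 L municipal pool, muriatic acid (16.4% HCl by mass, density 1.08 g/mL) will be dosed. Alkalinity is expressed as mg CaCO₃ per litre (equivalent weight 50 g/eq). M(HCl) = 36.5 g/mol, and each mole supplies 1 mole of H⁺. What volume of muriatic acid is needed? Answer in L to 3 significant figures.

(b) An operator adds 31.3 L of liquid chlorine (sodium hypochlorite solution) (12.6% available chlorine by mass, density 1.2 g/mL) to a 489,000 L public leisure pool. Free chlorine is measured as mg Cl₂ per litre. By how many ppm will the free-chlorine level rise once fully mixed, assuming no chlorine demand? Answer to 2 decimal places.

(a) 272 L; (b) 9.68 ppm

(a) Alkalinity to neutralize: (207 − 125) = 82 mg/L as CaCO₃ × 804,000 L = 65,930 g as CaCO₃.
(a) Equivalents of H⁺ required: 65,930 ÷ 50 g/eq = 1319 eq = 1319 mol HCl.
(a) Mass of HCl: 1319 × 36.5 = 48,130 g.
(a) Mass of 16.4% solution: 48,130 / 0.164 = 293,500 g.
(a) Volume: 293,500 g ÷ 1.08 g/mL = 271,700 mL.

(b) Mass of solution: 31.3 L × 1000 mL/L × 1.2 g/mL = 37,560 g.
(b) Available chlorine delivered: 37,560 g × 0.126 = 4733 g as Cl₂.
(b) Concentration rise: 4733 g / 489,000 L = 9.678 mg/L = 9.68 ppm.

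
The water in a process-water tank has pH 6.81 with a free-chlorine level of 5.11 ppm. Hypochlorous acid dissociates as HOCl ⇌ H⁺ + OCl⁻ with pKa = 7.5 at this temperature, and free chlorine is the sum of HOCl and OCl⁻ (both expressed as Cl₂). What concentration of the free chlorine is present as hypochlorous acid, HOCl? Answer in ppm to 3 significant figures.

4.24 ppm

[OCl⁻]/[HOCl] = 10^(pH − pKa) = 10^(6.81 − 7.5) = 10^-0.69 = 0.2042.
Fraction as HOCl = 1 / (1 + 0.2042) = 0.8304.
HOCl = 0.8304 × 5.11 ppm = 4.244 ppm.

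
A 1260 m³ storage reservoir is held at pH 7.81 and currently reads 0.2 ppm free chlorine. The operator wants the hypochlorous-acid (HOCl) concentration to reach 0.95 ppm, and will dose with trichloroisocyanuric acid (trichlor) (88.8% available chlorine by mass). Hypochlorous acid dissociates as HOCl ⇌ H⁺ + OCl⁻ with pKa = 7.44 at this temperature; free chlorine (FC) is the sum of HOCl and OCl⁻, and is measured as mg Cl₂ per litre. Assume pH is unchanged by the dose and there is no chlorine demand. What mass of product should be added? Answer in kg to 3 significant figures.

Volume: 1260 m³ = 1,260,000 L.
[OCl⁻]/[HOCl] = 10^(pH − pKa) = 10^(7.81 − 7.44) = 2.344; fraction as HOCl = 1/(1 + 2.344) = 0.299.
Free chlorine required for 0.95 ppm HOCl: 0.95 / 0.299 = 3.177 ppm.
FC to add: 3.177 − 0.2 = 2.977 mg/L as Cl₂.
Cl₂ equivalent: 2.977 mg/L × 1,260,000 L = 3751 g.
Product at 88.8% available Cl: 3751 / 0.888 = 4224 g.

4.22 kg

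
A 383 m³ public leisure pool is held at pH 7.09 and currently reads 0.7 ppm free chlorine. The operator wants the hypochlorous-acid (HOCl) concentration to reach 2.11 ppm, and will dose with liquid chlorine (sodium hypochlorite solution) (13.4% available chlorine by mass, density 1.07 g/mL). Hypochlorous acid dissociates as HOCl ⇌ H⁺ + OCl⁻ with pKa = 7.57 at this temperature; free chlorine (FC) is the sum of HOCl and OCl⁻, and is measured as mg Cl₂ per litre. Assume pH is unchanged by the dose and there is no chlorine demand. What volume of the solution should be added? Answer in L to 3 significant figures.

5.63 L

Volume: 383 m³ = 383,000 L.
[OCl⁻]/[HOCl] = 10^(pH − pKa) = 10^(7.09 − 7.57) = 0.3311; fraction as HOCl = 1/(1 + 0.3311) = 0.7512.
Free chlorine required for 2.11 ppm HOCl: 2.11 / 0.7512 = 2.809 ppm.
FC to add: 2.809 − 0.7 = 2.109 mg/L as Cl₂.
Cl₂ equivalent: 2.109 mg/L × 383,000 L = 807.6 g.
Product at 13.4% available Cl: 807.6 / 0.134 = 6027 g.
Volume: 6027 g ÷ 1.07 g/mL = 5633 mL.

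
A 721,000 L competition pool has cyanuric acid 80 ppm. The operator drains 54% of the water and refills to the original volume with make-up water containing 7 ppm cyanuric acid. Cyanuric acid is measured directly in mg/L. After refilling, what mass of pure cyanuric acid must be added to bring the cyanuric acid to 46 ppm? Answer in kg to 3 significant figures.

After draining 54% and refilling: 80 × 0.46 + 7 × 0.54 = 40.58 ppm.
Deficit to target: 46 − 40.58 = 5.42 mg/L.
Mass: 5.42 mg/L × 721,000 L = 3908 g cyanuric acid.

3.91 kg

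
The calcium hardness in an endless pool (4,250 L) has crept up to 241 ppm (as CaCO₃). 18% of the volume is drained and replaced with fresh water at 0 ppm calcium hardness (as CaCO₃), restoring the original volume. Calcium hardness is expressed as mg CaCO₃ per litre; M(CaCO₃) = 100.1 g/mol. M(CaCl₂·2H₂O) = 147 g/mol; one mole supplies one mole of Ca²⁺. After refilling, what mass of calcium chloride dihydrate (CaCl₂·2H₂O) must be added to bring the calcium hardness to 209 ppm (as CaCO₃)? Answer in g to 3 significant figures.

After draining 18% and refilling: 241 × 0.82 + 0 × 0.18 = 197.62 ppm.
Deficit to target: 209 − 197.62 = 11.38 mg/L.
As CaCO₃: 11.38 mg/L × 4,250 L = 48.36 g; ÷ 100.1 = 0.4832 mol Ca²⁺.
Mass: 0.4832 × 147 = 71.03 g.

71.0 g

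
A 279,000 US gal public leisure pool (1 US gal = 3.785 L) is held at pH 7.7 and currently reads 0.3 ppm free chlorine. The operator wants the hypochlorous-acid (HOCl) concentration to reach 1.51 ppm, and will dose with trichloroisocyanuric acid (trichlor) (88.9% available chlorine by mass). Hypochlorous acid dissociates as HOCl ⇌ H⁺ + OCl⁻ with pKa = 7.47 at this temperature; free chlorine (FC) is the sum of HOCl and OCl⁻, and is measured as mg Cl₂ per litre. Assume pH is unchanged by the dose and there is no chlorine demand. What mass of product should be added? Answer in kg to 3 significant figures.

Volume: 279,000 US gal × 3.785 L/gal = 1,056,015 L.
[OCl⁻]/[HOCl] = 10^(pH − pKa) = 10^(7.7 − 7.47) = 1.698; fraction as HOCl = 1/(1 + 1.698) = 0.3706.
Free chlorine required for 1.51 ppm HOCl: 1.51 / 0.3706 = 4.074 ppm.
FC to add: 4.074 − 0.3 = 3.774 mg/L as Cl₂.
Cl₂ equivalent: 3.774 mg/L × 1,056,015 L = 3986 g.
Product at 88.9% available Cl: 3986 / 0.889 = 4483 g.

4.48 kg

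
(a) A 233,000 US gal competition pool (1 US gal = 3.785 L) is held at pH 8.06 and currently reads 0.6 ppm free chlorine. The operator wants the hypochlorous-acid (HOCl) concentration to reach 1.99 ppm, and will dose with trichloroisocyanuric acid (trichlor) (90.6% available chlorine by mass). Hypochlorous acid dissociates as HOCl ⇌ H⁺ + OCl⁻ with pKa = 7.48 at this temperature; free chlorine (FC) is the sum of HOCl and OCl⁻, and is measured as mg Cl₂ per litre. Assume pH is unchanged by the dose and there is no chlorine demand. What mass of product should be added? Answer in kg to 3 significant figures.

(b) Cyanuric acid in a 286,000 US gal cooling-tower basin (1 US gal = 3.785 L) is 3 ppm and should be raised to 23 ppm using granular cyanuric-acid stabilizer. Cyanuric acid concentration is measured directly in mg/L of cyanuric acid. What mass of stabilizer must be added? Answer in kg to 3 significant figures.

(a) Volume: 233,000 US gal × 3.785 L/gal = 881,905 L.
(a) [OCl⁻]/[HOCl] = 10^(pH − pKa) = 10^(8.06 − 7.48) = 3.802; fraction as HOCl = 1/(1 + 3.802) = 0.2083.
(a) Free chlorine required for 1.99 ppm HOCl: 1.99 / 0.2083 = 9.556 ppm.
(a) FC to add: 9.556 − 0.6 = 8.956 mg/L as Cl₂.
(a) Cl₂ equivalent: 8.956 mg/L × 881,905 L = 7898 g.
(a) Product at 90.6% available Cl: 7898 / 0.906 = 8718 g.

(b) Volume: 286,000 US gal × 3.785 L/gal = 1,082,510 L.
(b) CYA to add: (23 − 3) = 20 mg/L × 1,082,510 L = 21,650 g cyanuric acid.

(a) 8.72 kg; (b) 21.7 kg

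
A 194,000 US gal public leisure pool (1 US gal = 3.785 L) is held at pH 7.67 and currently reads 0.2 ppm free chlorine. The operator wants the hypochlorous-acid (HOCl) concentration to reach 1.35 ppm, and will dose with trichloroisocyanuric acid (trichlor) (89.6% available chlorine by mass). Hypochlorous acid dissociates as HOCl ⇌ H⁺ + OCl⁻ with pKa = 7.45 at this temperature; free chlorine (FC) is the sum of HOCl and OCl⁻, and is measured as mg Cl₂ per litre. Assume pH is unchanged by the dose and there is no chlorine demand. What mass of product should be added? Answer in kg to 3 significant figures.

2.78 kg

Volume: 194,000 US gal × 3.785 L/gal = 734,290 L.
[OCl⁻]/[HOCl] = 10^(pH − pKa) = 10^(7.67 − 7.45) = 1.66; fraction as HOCl = 1/(1 + 1.66) = 0.376.
Free chlorine required for 1.35 ppm HOCl: 1.35 / 0.376 = 3.59 ppm.
FC to add: 3.59 − 0.2 = 3.39 mg/L as Cl₂.
Cl₂ equivalent: 3.39 mg/L × 734,290 L = 2490 g.
Product at 89.6% available Cl: 2490 / 0.896 = 2779 g.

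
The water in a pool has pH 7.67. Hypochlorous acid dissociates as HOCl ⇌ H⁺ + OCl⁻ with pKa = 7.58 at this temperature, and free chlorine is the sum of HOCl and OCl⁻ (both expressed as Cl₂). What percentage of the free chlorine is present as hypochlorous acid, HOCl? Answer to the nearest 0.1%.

[OCl⁻]/[HOCl] = 10^(pH − pKa) = 10^(7.67 − 7.58) = 10^0.09 = 1.23.
Fraction as HOCl = 1 / (1 + 1.23) = 0.4484.

44.8%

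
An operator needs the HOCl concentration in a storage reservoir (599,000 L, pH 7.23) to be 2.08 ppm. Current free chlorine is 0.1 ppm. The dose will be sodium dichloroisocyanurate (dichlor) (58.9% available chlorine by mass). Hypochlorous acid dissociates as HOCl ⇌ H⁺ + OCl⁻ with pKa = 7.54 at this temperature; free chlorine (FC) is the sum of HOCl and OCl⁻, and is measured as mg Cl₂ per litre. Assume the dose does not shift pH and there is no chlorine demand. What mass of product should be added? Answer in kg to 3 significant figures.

[OCl⁻]/[HOCl] = 10^(pH − pKa) = 10^(7.23 − 7.54) = 0.4898; fraction as HOCl = 1/(1 + 0.4898) = 0.6712.
Free chlorine required for 2.08 ppm HOCl: 2.08 / 0.6712 = 3.099 ppm.
FC to add: 3.099 − 0.1 = 2.999 mg/L as Cl₂.
Cl₂ equivalent: 2.999 mg/L × 599,000 L = 1796 g.
Product at 58.9% available Cl: 1796 / 0.589 = 3050 g.

3.05 kg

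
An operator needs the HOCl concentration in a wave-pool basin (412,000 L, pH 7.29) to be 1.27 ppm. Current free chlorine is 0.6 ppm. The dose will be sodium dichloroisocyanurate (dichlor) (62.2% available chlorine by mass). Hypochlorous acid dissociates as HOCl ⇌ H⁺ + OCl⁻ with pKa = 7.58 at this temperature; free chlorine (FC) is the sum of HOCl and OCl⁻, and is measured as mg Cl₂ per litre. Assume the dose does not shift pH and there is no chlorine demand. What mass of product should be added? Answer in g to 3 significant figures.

875 g

[OCl⁻]/[HOCl] = 10^(pH − pKa) = 10^(7.29 − 7.58) = 0.5129; fraction as HOCl = 1/(1 + 0.5129) = 0.661.
Free chlorine required for 1.27 ppm HOCl: 1.27 / 0.661 = 1.921 ppm.
FC to add: 1.921 − 0.6 = 1.321 mg/L as Cl₂.
Cl₂ equivalent: 1.321 mg/L × 412,000 L = 544.4 g.
Product at 62.2% available Cl: 544.4 / 0.622 = 875.2 g.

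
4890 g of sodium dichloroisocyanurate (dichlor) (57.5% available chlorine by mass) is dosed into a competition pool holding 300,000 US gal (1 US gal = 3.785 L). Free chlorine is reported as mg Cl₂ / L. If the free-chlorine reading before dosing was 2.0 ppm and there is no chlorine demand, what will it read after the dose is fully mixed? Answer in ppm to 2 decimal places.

Volume: 300,000 US gal × 3.785 L/gal = 1,135,500 L.
Available chlorine delivered: 4890 g × 0.575 = 2812 g as Cl₂.
Concentration rise: 2812 g / 1,135,500 L = 2.476 mg/L = 2.48 ppm.
Final FC: 2.0 + 2.48 = 4.48 ppm.

4.48 ppm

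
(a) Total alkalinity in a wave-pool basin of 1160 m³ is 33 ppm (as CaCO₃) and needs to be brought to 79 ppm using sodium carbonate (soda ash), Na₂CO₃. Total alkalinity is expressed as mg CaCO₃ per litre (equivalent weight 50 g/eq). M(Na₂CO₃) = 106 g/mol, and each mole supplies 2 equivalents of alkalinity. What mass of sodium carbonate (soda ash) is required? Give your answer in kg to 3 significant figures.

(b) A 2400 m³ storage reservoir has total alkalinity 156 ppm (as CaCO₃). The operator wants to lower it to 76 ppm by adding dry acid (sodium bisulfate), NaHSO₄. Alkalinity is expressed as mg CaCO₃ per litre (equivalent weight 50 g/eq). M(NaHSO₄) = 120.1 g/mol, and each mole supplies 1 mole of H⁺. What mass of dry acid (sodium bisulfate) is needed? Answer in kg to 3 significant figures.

(a) Volume: 1160 m³ = 1,160,000 L.
(a) Alkalinity to add: (79 − 33) = 46 mg/L as CaCO₃ × 1,160,000 L = 53,360 g as CaCO₃.
(a) Equivalents: 53,360 g ÷ 50 g/eq = 1067 eq.
(a) Each mole of Na₂CO₃ supplies 2 eq, so 1067 / 2 = 533.6 mol.
(a) Mass: 533.6 mol × 106 g/mol = 56,560 g.

(b) Volume: 2400 m³ = 2,400,000 L.
(b) Alkalinity to neutralize: (156 − 76) = 80 mg/L as CaCO₃ × 2,400,000 L = 192,000 g as CaCO₃.
(b) Equivalents of H⁺ required: 192,000 ÷ 50 g/eq = 3840 eq = 3840 mol NaHSO₄.
(b) Mass of NaHSO₄: 3840 × 120.1 = 461,200 g.

(a) 56.6 kg; (b) 461 kg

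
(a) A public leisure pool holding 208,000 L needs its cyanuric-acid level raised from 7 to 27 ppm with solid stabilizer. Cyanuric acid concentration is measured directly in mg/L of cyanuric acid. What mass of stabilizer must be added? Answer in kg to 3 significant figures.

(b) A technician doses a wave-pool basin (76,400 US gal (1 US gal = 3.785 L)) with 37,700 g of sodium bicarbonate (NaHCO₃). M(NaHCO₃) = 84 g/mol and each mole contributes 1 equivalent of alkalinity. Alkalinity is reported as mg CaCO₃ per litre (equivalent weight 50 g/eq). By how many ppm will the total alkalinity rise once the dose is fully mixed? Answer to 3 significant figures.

(a) CYA to add: (27 − 7) = 20 mg/L × 208,000 L = 4160 g cyanuric acid.

(b) Volume: 76,400 US gal × 3.785 L/gal = 289,174 L.
(b) Moles of NaHCO₃: 37,700 g ÷ 84 g/mol = 448.8 mol → 448.8 eq of alkalinity.
(b) As CaCO₃: 448.8 eq × 50 g/eq = 22,440 g.
(b) Rise: 22,440 g / 289,174 L × 1000 = 77.6 mg/L.

(a) 4.16 kg; (b) 77.6 ppm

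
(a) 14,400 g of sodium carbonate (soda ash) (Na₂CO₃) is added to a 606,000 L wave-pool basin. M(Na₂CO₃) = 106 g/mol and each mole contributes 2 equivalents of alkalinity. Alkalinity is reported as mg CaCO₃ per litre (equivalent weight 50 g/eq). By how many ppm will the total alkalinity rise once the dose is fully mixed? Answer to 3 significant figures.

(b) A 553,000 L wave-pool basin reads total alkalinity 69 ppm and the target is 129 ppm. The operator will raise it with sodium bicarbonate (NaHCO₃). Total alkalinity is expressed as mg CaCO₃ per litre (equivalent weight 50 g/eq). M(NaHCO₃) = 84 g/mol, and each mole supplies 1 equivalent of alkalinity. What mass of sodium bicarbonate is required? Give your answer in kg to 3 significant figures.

(a) Moles of Na₂CO₃: 14,400 g ÷ 106 g/mol = 135.8 mol → 271.7 eq of alkalinity.
(a) As CaCO₃: 271.7 eq × 50 g/eq = 13,580 g.
(a) Rise: 13,580 g / 606,000 L × 1000 = 22.42 mg/L.

(b) Alkalinity to add: (129 − 69) = 60 mg/L as CaCO₃ × 553,000 L = 33,180 g as CaCO₃.
(b) Equivalents: 33,180 g ÷ 50 g/eq = 663.6 eq.
(b) NaHCO₃ supplies 1 eq per mole → 663.6 mol.
(b) Mass: 663.6 mol × 84 g/mol = 55,740 g.

(a) 22.4 ppm; (b) 55.7 kg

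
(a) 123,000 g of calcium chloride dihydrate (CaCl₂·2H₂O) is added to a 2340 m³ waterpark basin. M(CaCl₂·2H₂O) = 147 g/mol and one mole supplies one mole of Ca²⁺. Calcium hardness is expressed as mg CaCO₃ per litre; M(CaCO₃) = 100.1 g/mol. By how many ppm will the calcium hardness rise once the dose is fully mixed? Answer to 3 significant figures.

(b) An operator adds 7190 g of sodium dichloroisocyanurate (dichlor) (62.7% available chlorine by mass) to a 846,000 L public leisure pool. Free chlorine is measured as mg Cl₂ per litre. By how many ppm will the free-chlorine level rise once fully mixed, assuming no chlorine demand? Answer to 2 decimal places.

(a) 35.8 ppm; (b) 5.33 ppm

(a) Volume: 2340 m³ = 2,340,000 L.
(a) Moles of Ca²⁺: 123,000 g ÷ 147 g/mol = 836.7 mol.
(a) As CaCO₃: 836.7 mol × 100.1 g/mol = 83,760 g.
(a) Rise: 83,760 g / 2,340,000 L × 1000 = 35.79 mg/L.

(b) Available chlorine delivered: 7190 g × 0.627 = 4508 g as Cl₂.
(b) Concentration rise: 4508 g / 846,000 L = 5.329 mg/L = 5.33 ppm.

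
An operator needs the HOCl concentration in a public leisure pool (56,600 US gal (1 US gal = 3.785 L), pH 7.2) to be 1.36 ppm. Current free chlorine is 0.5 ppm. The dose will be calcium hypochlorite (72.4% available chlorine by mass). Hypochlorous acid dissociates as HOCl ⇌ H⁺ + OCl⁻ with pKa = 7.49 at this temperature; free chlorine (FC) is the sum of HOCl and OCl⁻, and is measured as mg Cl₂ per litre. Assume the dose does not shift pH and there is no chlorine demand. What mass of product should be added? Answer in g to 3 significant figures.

461 g

Volume: 56,600 US gal × 3.785 L/gal = 214,231 L.
[OCl⁻]/[HOCl] = 10^(pH − pKa) = 10^(7.2 − 7.49) = 0.5129; fraction as HOCl = 1/(1 + 0.5129) = 0.661.
Free chlorine required for 1.36 ppm HOCl: 1.36 / 0.661 = 2.057 ppm.
FC to add: 2.057 − 0.5 = 1.557 mg/L as Cl₂.
Cl₂ equivalent: 1.557 mg/L × 214,231 L = 333.7 g.
Product at 72.4% available Cl: 333.7 / 0.724 = 460.9 g.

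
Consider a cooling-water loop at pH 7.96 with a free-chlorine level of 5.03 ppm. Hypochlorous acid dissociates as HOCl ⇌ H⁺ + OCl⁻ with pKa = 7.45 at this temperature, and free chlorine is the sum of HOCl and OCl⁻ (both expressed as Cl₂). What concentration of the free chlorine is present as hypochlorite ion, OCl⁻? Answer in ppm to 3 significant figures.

[OCl⁻]/[HOCl] = 10^(pH − pKa) = 10^(7.96 − 7.45) = 10^0.51 = 3.236.
Fraction as HOCl = 1 / (1 + 3.236) = 0.2361.
OCl⁻ = (1 − 0.2361) × 5.03 ppm = 3.843 ppm.

3.84 ppm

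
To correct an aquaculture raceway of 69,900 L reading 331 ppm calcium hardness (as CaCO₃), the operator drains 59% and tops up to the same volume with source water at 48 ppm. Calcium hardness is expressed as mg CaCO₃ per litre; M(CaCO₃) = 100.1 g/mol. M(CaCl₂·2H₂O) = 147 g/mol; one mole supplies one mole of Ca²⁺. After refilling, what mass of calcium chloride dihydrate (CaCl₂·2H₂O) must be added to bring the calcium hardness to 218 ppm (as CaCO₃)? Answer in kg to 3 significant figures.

5.54 kg

After draining 59% and refilling: 331 × 0.41 + 48 × 0.59 = 164.03 ppm.
Deficit to target: 218 − 164.03 = 53.97 mg/L.
As CaCO₃: 53.97 mg/L × 69,900 L = 3773 g; ÷ 100.1 = 37.69 mol Ca²⁺.
Mass: 37.69 × 147 = 5540 g.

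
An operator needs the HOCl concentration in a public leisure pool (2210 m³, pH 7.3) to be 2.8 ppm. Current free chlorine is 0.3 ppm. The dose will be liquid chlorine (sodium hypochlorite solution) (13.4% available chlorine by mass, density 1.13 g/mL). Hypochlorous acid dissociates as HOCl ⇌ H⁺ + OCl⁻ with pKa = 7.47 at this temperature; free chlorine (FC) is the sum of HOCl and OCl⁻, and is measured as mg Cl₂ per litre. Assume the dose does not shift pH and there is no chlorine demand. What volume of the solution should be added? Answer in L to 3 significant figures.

64.1 L

Volume: 2210 m³ = 2,210,000 L.
[OCl⁻]/[HOCl] = 10^(pH − pKa) = 10^(7.3 − 7.47) = 0.6761; fraction as HOCl = 1/(1 + 0.6761) = 0.5966.
Free chlorine required for 2.8 ppm HOCl: 2.8 / 0.5966 = 4.693 ppm.
FC to add: 4.693 − 0.3 = 4.393 mg/L as Cl₂.
Cl₂ equivalent: 4.393 mg/L × 2,210,000 L = 9709 g.
Product at 13.4% available Cl: 9709 / 0.134 = 72,450 g.
Volume: 72,450 g ÷ 1.13 g/mL = 64,120 mL.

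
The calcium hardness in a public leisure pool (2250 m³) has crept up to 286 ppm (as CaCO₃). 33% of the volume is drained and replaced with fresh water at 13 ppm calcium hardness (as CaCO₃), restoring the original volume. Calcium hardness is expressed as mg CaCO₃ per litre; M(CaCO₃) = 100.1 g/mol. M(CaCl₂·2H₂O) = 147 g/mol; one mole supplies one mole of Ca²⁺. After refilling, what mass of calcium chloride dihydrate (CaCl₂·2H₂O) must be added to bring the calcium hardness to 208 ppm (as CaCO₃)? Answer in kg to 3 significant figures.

Volume: 2250 m³ = 2,250,000 L.
After draining 33% and refilling: 286 × 0.67 + 13 × 0.33 = 195.91 ppm.
Deficit to target: 208 − 195.91 = 12.09 mg/L.
As CaCO₃: 12.09 mg/L × 2,250,000 L = 27,200 g; ÷ 100.1 = 271.8 mol Ca²⁺.
Mass: 271.8 × 147 = 39,950 g.

39.9 kg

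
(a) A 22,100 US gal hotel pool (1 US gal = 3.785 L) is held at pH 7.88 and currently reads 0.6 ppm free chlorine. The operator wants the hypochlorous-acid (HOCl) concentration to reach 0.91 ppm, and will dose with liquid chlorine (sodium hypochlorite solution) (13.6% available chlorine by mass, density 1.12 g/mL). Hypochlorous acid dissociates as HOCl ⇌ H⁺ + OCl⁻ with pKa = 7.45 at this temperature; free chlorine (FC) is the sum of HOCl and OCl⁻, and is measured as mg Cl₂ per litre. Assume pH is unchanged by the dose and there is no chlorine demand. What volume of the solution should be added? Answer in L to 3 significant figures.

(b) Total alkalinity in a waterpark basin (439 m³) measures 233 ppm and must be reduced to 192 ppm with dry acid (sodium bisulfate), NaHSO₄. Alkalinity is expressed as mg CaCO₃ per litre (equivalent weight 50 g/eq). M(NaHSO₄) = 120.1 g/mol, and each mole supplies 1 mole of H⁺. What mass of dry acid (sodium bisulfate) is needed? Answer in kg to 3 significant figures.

(a) 1.52 L; (b) 43.2 kg

(a) Volume: 22,100 US gal × 3.785 L/gal = 83,648 L.
(a) [OCl⁻]/[HOCl] = 10^(pH − pKa) = 10^(7.88 − 7.45) = 2.692; fraction as HOCl = 1/(1 + 2.692) = 0.2709.
(a) Free chlorine required for 0.91 ppm HOCl: 0.91 / 0.2709 = 3.359 ppm.
(a) FC to add: 3.359 − 0.6 = 2.759 mg/L as Cl₂.
(a) Cl₂ equivalent: 2.759 mg/L × 83,648 L = 230.8 g.
(a) Product at 13.6% available Cl: 230.8 / 0.136 = 1697 g.
(a) Volume: 1697 g ÷ 1.12 g/mL = 1515 mL.

(b) Volume: 439 m³ = 439,000 L.
(b) Alkalinity to neutralize: (233 − 192) = 41 mg/L as CaCO₃ × 439,000 L = 18,000 g as CaCO₃.
(b) Equivalents of H⁺ required: 18,000 ÷ 50 g/eq = 360 eq = 360 mol NaHSO₄.
(b) Mass of NaHSO₄: 360 × 120.1 = 43,230 g.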